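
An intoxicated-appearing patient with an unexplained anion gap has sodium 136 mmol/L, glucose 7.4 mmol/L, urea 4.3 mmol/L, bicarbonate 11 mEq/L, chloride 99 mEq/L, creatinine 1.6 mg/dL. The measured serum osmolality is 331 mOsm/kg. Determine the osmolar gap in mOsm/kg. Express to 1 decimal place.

Calculated osmolality = 2·Na + glucose + urea
= 2·136 + 7.4 + 4.3
= 272 + 7.40 + 4.30
= 283.7 mOsm/kg ≈ 283.7 mOsm/kg
Osmolar gap = measured − calculated = 331 − 283.7 = 47.3 mOsm/kg

47.3 mOsm/kg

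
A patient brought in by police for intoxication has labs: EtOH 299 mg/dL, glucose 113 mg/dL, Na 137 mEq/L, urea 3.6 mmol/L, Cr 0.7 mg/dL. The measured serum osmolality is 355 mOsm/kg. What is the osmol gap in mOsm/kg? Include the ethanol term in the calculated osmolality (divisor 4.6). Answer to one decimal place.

Calculated osmolality = 2·Na + glucose/18 + urea + ethanol/4.6
= 2·137 + 113/18 + 3.6 + 299/4.6
= 274 + 6.28 + 3.60 + 65
= 348.88 mOsm/kg ≈ 348.9 mOsm/kg
Osmolar gap = measured − calculated = 355 − 348.9 = 6.1 mOsm/kg

6.1 mOsm/kg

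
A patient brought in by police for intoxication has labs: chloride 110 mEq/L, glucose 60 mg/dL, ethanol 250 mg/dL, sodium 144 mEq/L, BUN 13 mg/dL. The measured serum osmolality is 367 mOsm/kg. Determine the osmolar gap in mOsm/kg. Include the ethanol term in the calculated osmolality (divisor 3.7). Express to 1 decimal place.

Calculated osmolality = 2·Na + glucose/18 + BUN/2.8 + ethanol/3.7
= 2·144 + 60/18 + 13/2.8 + 250/3.7
= 288 + 3.33 + 4.64 + 67.57
= 363.54 mOsm/kg ≈ 363.5 mOsm/kg
Osmolar gap = measured − calculated = 367 − 363.5 = 3.5 mOsm/kg

3.5 mOsm/kg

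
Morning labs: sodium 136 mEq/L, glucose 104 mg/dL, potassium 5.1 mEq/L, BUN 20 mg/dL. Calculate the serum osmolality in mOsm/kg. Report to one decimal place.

284.9 mOsm/kg

Calculated osmolality = 2·Na + glucose/18 + BUN/2.8
= 2·136 + 104/18 + 20/2.8
= 272 + 5.78 + 7.14
= 284.92 mOsm/kg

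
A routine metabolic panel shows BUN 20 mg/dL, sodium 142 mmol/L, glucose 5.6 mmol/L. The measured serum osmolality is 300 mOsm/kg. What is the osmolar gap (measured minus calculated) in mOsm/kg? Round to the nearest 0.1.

3.3 mOsm/kg

Calculated osmolality = 2·Na + glucose + BUN/2.8
= 2·142 + 5.6 + 20/2.8
= 284 + 5.60 + 7.14
= 296.74 mOsm/kg ≈ 296.7 mOsm/kg
Osmolar gap = measured − calculated = 300 − 296.7 = 3.3 mOsm/kg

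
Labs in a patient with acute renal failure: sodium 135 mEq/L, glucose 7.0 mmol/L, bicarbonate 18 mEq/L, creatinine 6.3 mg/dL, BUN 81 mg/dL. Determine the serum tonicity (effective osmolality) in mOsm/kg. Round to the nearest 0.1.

277.0 mOsm/kg

Effective osmolality excludes urea (freely permeant across cell membranes):
2·Na + glucose
= 2·135 + 7
= 270 + 7
= 277 mOsm/kg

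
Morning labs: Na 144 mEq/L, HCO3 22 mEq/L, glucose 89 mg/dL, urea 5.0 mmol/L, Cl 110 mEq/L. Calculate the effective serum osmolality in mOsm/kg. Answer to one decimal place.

Effective osmolality excludes urea (freely permeant across cell membranes):
2·Na + glucose/18
= 2·144 + 89/18
= 288 + 4.94
= 292.94 mOsm/kg

292.9 mOsm/kg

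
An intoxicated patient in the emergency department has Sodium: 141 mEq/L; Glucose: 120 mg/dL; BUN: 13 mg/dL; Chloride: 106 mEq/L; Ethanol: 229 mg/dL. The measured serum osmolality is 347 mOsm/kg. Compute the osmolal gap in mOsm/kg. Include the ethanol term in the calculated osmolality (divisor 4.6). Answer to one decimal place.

3.9 mOsm/kg

Calculated osmolality = 2·Na + glucose/18 + BUN/2.8 + ethanol/4.6
= 2·141 + 120/18 + 13/2.8 + 229/4.6
= 282 + 6.67 + 4.64 + 49.78
= 343.09 mOsm/kg ≈ 343.1 mOsm/kg
Osmolar gap = measured − calculated = 347 − 343.1 = 3.9 mOsm/kg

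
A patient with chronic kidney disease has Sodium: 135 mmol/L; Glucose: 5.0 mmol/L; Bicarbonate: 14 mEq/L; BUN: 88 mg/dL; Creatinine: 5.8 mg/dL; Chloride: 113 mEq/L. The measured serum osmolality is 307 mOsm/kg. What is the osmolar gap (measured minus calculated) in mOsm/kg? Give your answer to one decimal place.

0.6 mOsm/kg

Calculated osmolality = 2·Na + glucose + BUN/2.8
= 2·135 + 5 + 88/2.8
= 270 + 5 + 31.43
= 306.43 mOsm/kg ≈ 306.4 mOsm/kg
Osmolar gap = measured − calculated = 307 − 306.4 = 0.6 mOsm/kg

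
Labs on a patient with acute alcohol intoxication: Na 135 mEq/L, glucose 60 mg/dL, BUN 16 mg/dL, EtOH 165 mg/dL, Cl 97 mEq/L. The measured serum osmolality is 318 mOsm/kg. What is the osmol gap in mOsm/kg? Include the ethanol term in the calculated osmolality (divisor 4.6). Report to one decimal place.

Calculated osmolality = 2·Na + glucose/18 + BUN/2.8 + ethanol/4.6
= 2·135 + 60/18 + 16/2.8 + 165/4.6
= 270 + 3.33 + 5.71 + 35.87
= 314.91 mOsm/kg ≈ 314.9 mOsm/kg
Osmolar gap = measured − calculated = 318 − 314.9 = 3.1 mOsm/kg

3.1 mOsm/kg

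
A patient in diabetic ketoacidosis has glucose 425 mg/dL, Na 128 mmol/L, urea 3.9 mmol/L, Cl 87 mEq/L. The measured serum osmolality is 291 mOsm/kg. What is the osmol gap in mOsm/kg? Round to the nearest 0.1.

7.5 mOsm/kg

Calculated osmolality = 2·Na + glucose/18 + urea
= 2·128 + 425/18 + 3.9
= 256 + 23.61 + 3.90
= 283.51 mOsm/kg ≈ 283.5 mOsm/kg
Osmolar gap = measured − calculated = 291 − 283.5 = 7.5 mOsm/kg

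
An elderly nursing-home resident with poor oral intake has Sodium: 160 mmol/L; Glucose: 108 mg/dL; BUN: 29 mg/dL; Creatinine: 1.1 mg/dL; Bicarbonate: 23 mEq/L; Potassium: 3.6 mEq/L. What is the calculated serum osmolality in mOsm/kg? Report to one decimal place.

336.4 mOsm/kg

Calculated osmolality = 2·Na + glucose/18 + BUN/2.8
= 2·160 + 108/18 + 29/2.8
= 320 + 6 + 10.36
= 336.36 mOsm/kg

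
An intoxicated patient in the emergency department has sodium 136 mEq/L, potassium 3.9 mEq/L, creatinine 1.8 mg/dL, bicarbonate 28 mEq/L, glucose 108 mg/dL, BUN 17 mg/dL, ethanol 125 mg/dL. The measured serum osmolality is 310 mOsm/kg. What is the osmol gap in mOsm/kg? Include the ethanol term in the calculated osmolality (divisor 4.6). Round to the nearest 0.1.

Calculated osmolality = 2·Na + glucose/18 + BUN/2.8 + ethanol/4.6
= 2·136 + 108/18 + 17/2.8 + 125/4.6
= 272 + 6 + 6.07 + 27.17
= 311.24 mOsm/kg ≈ 311.2 mOsm/kg
Osmolar gap = measured − calculated = 310 − 311.2 = -1.2 mOsm/kg

-1.2 mOsm/kg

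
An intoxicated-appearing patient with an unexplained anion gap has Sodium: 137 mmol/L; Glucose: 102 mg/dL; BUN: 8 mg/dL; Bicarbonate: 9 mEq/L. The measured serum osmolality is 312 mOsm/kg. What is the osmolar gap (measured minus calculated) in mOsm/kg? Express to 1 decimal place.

Calculated osmolality = 2·Na + glucose/18 + BUN/2.8
= 2·137 + 102/18 + 8/2.8
= 274 + 5.67 + 2.86
= 282.53 mOsm/kg ≈ 282.5 mOsm/kg
Osmolar gap = measured − calculated = 312 − 282.5 = 29.5 mOsm/kg

29.5 mOsm/kg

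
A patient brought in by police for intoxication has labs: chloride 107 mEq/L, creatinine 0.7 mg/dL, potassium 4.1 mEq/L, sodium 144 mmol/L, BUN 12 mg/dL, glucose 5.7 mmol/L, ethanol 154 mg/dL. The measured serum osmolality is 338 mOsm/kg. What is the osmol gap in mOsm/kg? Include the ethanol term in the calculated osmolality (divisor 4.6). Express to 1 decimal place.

Calculated osmolality = 2·Na + glucose + BUN/2.8 + ethanol/4.6
= 2·144 + 5.7 + 12/2.8 + 154/4.6
= 288 + 5.70 + 4.29 + 33.48
= 331.47 mOsm/kg ≈ 331.5 mOsm/kg
Osmolar gap = measured − calculated = 338 − 331.5 = 6.5 mOsm/kg

6.5 mOsm/kg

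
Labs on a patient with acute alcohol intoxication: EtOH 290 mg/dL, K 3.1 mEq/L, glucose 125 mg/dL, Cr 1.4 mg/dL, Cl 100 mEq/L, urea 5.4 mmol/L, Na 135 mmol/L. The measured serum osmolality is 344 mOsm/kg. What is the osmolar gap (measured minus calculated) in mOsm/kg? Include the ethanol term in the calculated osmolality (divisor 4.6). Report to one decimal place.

Calculated osmolality = 2·Na + glucose/18 + urea + ethanol/4.6
= 2·135 + 125/18 + 5.4 + 290/4.6
= 270 + 6.94 + 5.40 + 63.04
= 345.38 mOsm/kg ≈ 345.4 mOsm/kg
Osmolar gap = measured − calculated = 344 − 345.4 = -1.4 mOsm/kg

-1.4 mOsm/kg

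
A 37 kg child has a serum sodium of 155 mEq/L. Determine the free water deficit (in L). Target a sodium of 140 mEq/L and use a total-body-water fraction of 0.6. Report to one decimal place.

TBW = 0.6 · 37 = 22.2 L
Free water deficit = TBW · (Na/140 − 1)
= 22.2 · (155/140 − 1)
= 22.2 · 0.1071
= 2.38 L

2.4 L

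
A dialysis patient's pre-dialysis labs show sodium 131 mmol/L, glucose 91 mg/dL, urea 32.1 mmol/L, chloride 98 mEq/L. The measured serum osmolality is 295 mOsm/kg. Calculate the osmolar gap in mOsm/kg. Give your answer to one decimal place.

Calculated osmolality = 2·Na + glucose/18 + urea
= 2·131 + 91/18 + 32.1
= 262 + 5.06 + 32.10
= 299.16 mOsm/kg ≈ 299.2 mOsm/kg
Osmolar gap = measured − calculated = 295 − 299.2 = -4.2 mOsm/kg

-4.2 mOsm/kg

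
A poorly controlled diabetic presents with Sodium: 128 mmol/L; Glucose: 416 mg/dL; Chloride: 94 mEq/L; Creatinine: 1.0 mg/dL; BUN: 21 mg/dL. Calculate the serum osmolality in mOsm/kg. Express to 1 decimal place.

286.6 mOsm/kg

Calculated osmolality = 2·Na + glucose/18 + BUN/2.8
= 2·128 + 416/18 + 21/2.8
= 256 + 23.11 + 7.50
= 286.61 mOsm/kg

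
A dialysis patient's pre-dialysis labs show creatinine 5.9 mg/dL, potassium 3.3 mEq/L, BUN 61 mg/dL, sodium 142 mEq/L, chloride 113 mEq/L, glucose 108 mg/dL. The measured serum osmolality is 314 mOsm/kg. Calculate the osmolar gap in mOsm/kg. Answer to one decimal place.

Calculated osmolality = 2·Na + glucose/18 + BUN/2.8
= 2·142 + 108/18 + 61/2.8
= 284 + 6 + 21.79
= 311.79 mOsm/kg ≈ 311.8 mOsm/kg
Osmolar gap = measured − calculated = 314 − 311.8 = 2.2 mOsm/kg

2.2 mOsm/kg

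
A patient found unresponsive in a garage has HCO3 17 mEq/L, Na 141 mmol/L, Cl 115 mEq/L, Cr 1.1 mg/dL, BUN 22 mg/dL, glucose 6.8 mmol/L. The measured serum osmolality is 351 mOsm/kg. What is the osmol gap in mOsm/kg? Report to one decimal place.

54.3 mOsm/kg

Calculated osmolality = 2·Na + glucose + BUN/2.8
= 2·141 + 6.8 + 22/2.8
= 282 + 6.80 + 7.86
= 296.66 mOsm/kg ≈ 296.7 mOsm/kg
Osmolar gap = measured − calculated = 351 − 296.7 = 54.3 mOsm/kg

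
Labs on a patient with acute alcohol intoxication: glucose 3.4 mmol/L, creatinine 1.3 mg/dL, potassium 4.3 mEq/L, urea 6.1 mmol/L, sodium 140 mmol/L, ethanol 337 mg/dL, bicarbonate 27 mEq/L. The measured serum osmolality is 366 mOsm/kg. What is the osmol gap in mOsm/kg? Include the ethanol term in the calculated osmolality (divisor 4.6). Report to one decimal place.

3.2 mOsm/kg

Calculated osmolality = 2·Na + glucose + urea + ethanol/4.6
= 2·140 + 3.4 + 6.1 + 337/4.6
= 280 + 3.40 + 6.10 + 73.26
= 362.76 mOsm/kg ≈ 362.8 mOsm/kg
Osmolar gap = measured − calculated = 366 − 362.8 = 3.2 mOsm/kg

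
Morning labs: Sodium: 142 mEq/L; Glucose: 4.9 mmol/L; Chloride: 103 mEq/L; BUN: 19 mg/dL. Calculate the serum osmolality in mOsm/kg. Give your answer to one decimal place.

Calculated osmolality = 2·Na + glucose + BUN/2.8
= 2·142 + 4.9 + 19/2.8
= 284 + 4.90 + 6.79
= 295.69 mOsm/kg

295.7 mOsm/kg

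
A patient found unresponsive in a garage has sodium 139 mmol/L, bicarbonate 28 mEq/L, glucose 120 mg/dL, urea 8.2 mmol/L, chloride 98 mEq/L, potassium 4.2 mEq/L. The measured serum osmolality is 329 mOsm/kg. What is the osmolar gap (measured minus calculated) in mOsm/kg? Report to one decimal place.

Calculated osmolality = 2·Na + glucose/18 + urea
= 2·139 + 120/18 + 8.2
= 278 + 6.67 + 8.20
= 292.87 mOsm/kg ≈ 292.9 mOsm/kg
Osmolar gap = measured − calculated = 329 − 292.9 = 36.1 mOsm/kg

36.1 mOsm/kg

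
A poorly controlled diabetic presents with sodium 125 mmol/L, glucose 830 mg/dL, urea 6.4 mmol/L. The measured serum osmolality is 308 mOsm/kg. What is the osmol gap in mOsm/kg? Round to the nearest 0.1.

5.5 mOsm/kg

Calculated osmolality = 2·Na + glucose/18 + urea
= 2·125 + 830/18 + 6.4
= 250 + 46.11 + 6.40
= 302.51 mOsm/kg ≈ 302.5 mOsm/kg
Osmolar gap = measured − calculated = 308 − 302.5 = 5.5 mOsm/kg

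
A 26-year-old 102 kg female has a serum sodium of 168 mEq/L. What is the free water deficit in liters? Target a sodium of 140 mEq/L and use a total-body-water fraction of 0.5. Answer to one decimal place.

TBW = 0.5 · 102 = 51 L
Free water deficit = TBW · (Na/140 − 1)
= 51 · (168/140 − 1)
= 51 · 0.2
= 10.2 L

10.2 L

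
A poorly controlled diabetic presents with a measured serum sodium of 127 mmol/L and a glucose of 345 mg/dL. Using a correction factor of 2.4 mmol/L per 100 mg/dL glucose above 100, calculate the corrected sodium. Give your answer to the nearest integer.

Corrected Na = measured Na + 2.4 · (glucose − 100)/100
= 127 + 2.4 · (345 − 100)/100
= 127 + 5.9
= 132.9 mmol/L

133 mmol/L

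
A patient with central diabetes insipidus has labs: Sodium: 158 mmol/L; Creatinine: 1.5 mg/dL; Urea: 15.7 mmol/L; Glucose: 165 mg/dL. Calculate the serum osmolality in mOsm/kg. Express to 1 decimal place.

Calculated osmolality = 2·Na + glucose/18 + urea
= 2·158 + 165/18 + 15.7
= 316 + 9.17 + 15.70
= 340.87 mOsm/kg

340.9 mOsm/kg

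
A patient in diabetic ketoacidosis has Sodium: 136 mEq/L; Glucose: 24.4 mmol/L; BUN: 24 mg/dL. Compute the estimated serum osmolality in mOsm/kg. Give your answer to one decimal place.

305.0 mOsm/kg

Calculated osmolality = 2·Na + glucose + BUN/2.8
= 2·136 + 24.4 + 24/2.8
= 272 + 24.40 + 8.57
= 304.97 mOsm/kg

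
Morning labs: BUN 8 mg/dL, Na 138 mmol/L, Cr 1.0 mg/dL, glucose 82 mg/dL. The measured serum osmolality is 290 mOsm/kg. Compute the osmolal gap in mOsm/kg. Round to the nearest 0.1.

6.6 mOsm/kg

Calculated osmolality = 2·Na + glucose/18 + BUN/2.8
= 2·138 + 82/18 + 8/2.8
= 276 + 4.56 + 2.86
= 283.42 mOsm/kg ≈ 283.4 mOsm/kg
Osmolar gap = measured − calculated = 290 − 283.4 = 6.6 mOsm/kg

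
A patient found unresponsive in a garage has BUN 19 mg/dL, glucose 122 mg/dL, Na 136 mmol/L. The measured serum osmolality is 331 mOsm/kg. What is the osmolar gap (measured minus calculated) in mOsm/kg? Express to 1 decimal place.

Calculated osmolality = 2·Na + glucose/18 + BUN/2.8
= 2·136 + 122/18 + 19/2.8
= 272 + 6.78 + 6.79
= 285.57 mOsm/kg ≈ 285.6 mOsm/kg
Osmolar gap = measured − calculated = 331 − 285.6 = 45.4 mOsm/kg

45.4 mOsm/kg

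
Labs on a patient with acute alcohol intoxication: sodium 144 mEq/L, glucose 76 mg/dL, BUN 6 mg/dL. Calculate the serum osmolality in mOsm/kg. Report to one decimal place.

Calculated osmolality = 2·Na + glucose/18 + BUN/2.8
= 2·144 + 76/18 + 6/2.8
= 288 + 4.22 + 2.14
= 294.36 mOsm/kg

294.4 mOsm/kg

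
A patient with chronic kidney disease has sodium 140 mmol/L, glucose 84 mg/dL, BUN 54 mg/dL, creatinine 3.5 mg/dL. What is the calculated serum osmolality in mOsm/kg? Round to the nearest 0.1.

Calculated osmolality = 2·Na + glucose/18 + BUN/2.8
= 2·140 + 84/18 + 54/2.8
= 280 + 4.67 + 19.29
= 303.96 mOsm/kg

304.0 mOsm/kg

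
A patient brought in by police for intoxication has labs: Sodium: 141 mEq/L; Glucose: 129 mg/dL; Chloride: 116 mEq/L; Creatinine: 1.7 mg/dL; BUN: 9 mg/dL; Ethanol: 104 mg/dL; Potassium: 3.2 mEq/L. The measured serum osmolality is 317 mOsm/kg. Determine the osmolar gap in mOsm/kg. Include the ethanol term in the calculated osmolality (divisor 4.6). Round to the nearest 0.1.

2.0 mOsm/kg

Calculated osmolality = 2·Na + glucose/18 + BUN/2.8 + ethanol/4.6
= 2·141 + 129/18 + 9/2.8 + 104/4.6
= 282 + 7.17 + 3.21 + 22.61
= 314.99 mOsm/kg ≈ 315.0 mOsm/kg
Osmolar gap = measured − calculated = 317 − 315.0 = 2.0 mOsm/kg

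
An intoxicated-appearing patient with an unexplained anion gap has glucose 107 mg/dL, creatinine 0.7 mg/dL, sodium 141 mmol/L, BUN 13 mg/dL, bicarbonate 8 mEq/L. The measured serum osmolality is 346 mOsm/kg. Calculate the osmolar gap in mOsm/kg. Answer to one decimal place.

53.4 mOsm/kg

Calculated osmolality = 2·Na + glucose/18 + BUN/2.8
= 2·141 + 107/18 + 13/2.8
= 282 + 5.94 + 4.64
= 292.58 mOsm/kg ≈ 292.6 mOsm/kg
Osmolar gap = measured − calculated = 346 − 292.6 = 53.4 mOsm/kg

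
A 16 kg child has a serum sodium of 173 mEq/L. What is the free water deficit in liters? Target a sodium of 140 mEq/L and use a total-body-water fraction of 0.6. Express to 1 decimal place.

TBW = 0.6 · 16 = 9.6 L
Free water deficit = TBW · (Na/140 − 1)
= 9.6 · (173/140 − 1)
= 9.6 · 0.2357
= 2.26 L

2.3 L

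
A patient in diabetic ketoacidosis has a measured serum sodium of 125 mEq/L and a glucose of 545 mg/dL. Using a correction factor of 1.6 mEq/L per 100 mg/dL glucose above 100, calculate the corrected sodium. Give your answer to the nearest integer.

Corrected Na = measured Na + 1.6 · (glucose − 100)/100
= 125 + 1.6 · (545 − 100)/100
= 125 + 7.1
= 132.1 mEq/L

132 mEq/L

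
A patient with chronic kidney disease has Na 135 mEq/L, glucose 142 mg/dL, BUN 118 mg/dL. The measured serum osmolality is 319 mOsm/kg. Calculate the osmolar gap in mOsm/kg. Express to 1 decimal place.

Calculated osmolality = 2·Na + glucose/18 + BUN/2.8
= 2·135 + 142/18 + 118/2.8
= 270 + 7.89 + 42.14
= 320.03 mOsm/kg ≈ 320.0 mOsm/kg
Osmolar gap = measured − calculated = 319 − 320.0 = -1.0 mOsm/kg

-1.0 mOsm/kg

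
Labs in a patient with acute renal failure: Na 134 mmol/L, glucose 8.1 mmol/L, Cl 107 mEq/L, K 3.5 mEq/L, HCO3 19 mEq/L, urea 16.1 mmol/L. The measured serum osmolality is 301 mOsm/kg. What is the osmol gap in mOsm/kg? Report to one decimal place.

8.8 mOsm/kg

Calculated osmolality = 2·Na + glucose + urea
= 2·134 + 8.1 + 16.1
= 268 + 8.10 + 16.10
= 292.2 mOsm/kg ≈ 292.2 mOsm/kg
Osmolar gap = measured − calculated = 301 − 292.2 = 8.8 mOsm/kg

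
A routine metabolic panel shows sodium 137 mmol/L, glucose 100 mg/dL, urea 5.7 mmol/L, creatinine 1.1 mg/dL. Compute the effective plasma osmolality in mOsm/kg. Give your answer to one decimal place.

279.6 mOsm/kg

Effective osmolality excludes urea (freely permeant across cell membranes):
2·Na + glucose/18
= 2·137 + 100/18
= 274 + 5.56
= 279.56 mOsm/kg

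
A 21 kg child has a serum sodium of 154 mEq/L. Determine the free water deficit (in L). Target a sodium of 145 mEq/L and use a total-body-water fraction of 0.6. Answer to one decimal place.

0.8 L

TBW = 0.6 · 21 = 12.6 L
Free water deficit = TBW · (Na/145 − 1)
= 12.6 · (154/145 − 1)
= 12.6 · 0.0621
= 0.78 L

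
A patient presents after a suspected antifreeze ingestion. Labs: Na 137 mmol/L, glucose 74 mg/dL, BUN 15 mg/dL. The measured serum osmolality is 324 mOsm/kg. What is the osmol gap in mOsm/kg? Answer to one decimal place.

Calculated osmolality = 2·Na + glucose/18 + BUN/2.8
= 2·137 + 74/18 + 15/2.8
= 274 + 4.11 + 5.36
= 283.47 mOsm/kg ≈ 283.5 mOsm/kg
Osmolar gap = measured − calculated = 324 − 283.5 = 40.5 mOsm/kg

40.5 mOsm/kg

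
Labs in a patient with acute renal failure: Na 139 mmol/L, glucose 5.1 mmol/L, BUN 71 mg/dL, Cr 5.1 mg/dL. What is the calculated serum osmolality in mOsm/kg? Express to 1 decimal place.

Calculated osmolality = 2·Na + glucose + BUN/2.8
= 2·139 + 5.1 + 71/2.8
= 278 + 5.10 + 25.36
= 308.46 mOsm/kg

308.5 mOsm/kg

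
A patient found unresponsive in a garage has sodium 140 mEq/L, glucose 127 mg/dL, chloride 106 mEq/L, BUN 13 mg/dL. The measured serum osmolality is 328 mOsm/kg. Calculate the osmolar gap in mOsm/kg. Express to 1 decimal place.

Calculated osmolality = 2·Na + glucose/18 + BUN/2.8
= 2·140 + 127/18 + 13/2.8
= 280 + 7.06 + 4.64
= 291.7 mOsm/kg ≈ 291.7 mOsm/kg
Osmolar gap = measured − calculated = 328 − 291.7 = 36.3 mOsm/kg

36.3 mOsm/kg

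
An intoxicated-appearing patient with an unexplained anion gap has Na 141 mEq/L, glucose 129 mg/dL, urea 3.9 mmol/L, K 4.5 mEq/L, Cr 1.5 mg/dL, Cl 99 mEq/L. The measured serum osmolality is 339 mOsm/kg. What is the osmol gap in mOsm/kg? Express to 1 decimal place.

45.9 mOsm/kg

Calculated osmolality = 2·Na + glucose/18 + urea
= 2·141 + 129/18 + 3.9
= 282 + 7.17 + 3.90
= 293.07 mOsm/kg ≈ 293.1 mOsm/kg
Osmolar gap = measured − calculated = 339 − 293.1 = 45.9 mOsm/kg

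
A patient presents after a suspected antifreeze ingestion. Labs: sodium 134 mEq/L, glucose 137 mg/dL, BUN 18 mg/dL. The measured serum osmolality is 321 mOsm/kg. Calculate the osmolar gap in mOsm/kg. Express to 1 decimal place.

39.0 mOsm/kg

Calculated osmolality = 2·Na + glucose/18 + BUN/2.8
= 2·134 + 137/18 + 18/2.8
= 268 + 7.61 + 6.43
= 282.04 mOsm/kg ≈ 282.0 mOsm/kg
Osmolar gap = measured − calculated = 321 − 282.0 = 39.0 mOsm/kg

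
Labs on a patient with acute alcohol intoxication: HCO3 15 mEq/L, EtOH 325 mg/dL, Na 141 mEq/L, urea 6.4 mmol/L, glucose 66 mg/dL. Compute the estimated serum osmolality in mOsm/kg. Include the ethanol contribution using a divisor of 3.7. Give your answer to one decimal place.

Calculated osmolality = 2·Na + glucose/18 + urea + ethanol/3.7
= 2·141 + 66/18 + 6.4 + 325/3.7
= 282 + 3.67 + 6.40 + 87.84
= 379.91 mOsm/kg

379.9 mOsm/kg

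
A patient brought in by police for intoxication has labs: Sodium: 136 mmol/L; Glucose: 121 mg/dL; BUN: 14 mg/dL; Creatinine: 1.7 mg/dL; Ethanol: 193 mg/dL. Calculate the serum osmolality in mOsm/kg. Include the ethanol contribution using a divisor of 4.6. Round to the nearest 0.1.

325.7 mOsm/kg

Calculated osmolality = 2·Na + glucose/18 + BUN/2.8 + ethanol/4.6
= 2·136 + 121/18 + 14/2.8 + 193/4.6
= 272 + 6.72 + 5 + 41.96
= 325.68 mOsm/kg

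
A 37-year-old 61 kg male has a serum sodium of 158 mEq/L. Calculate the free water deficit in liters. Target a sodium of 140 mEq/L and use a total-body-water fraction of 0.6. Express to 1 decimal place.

4.7 L

TBW = 0.6 · 61 = 36.6 L
Free water deficit = TBW · (Na/140 − 1)
= 36.6 · (158/140 − 1)
= 36.6 · 0.1286
= 4.71 L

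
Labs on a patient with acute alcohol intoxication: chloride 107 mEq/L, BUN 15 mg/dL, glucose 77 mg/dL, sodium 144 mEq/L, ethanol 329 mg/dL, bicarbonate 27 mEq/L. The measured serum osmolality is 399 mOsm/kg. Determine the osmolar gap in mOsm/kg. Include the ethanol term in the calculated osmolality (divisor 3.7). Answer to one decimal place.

12.4 mOsm/kg

Calculated osmolality = 2·Na + glucose/18 + BUN/2.8 + ethanol/3.7
= 2·144 + 77/18 + 15/2.8 + 329/3.7
= 288 + 4.28 + 5.36 + 88.92
= 386.56 mOsm/kg ≈ 386.6 mOsm/kg
Osmolar gap = measured − calculated = 399 − 386.6 = 12.4 mOsm/kg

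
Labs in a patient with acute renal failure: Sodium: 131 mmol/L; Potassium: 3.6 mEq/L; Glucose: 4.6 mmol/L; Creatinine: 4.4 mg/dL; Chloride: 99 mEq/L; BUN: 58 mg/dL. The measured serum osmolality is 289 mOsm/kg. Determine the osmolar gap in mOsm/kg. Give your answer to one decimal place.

Calculated osmolality = 2·Na + glucose + BUN/2.8
= 2·131 + 4.6 + 58/2.8
= 262 + 4.60 + 20.71
= 287.31 mOsm/kg ≈ 287.3 mOsm/kg
Osmolar gap = measured − calculated = 289 − 287.3 = 1.7 mOsm/kg

1.7 mOsm/kg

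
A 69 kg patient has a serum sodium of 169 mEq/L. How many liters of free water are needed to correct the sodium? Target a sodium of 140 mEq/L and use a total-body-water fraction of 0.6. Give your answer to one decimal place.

TBW = 0.6 · 69 = 41.4 L
Free water deficit = TBW · (Na/140 − 1)
= 41.4 · (169/140 − 1)
= 41.4 · 0.2071
= 8.57 L

8.6 L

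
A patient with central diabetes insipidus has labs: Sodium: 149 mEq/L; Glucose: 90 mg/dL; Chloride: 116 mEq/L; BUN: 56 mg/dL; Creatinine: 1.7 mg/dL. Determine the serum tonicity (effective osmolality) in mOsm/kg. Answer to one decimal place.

Effective osmolality excludes urea (freely permeant across cell membranes):
2·Na + glucose/18
= 2·149 + 90/18
= 298 + 5
= 303 mOsm/kg

303.0 mOsm/kg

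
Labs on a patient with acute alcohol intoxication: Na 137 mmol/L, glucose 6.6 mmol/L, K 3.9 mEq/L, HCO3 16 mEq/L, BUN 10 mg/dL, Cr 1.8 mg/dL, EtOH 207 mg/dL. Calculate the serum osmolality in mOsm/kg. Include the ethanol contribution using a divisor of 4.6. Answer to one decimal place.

329.2 mOsm/kg

Calculated osmolality = 2·Na + glucose + BUN/2.8 + ethanol/4.6
= 2·137 + 6.6 + 10/2.8 + 207/4.6
= 274 + 6.60 + 3.57 + 45
= 329.17 mOsm/kg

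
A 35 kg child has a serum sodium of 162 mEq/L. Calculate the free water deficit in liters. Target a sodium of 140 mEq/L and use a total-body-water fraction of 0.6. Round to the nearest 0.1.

TBW = 0.6 · 35 = 21 L
Free water deficit = TBW · (Na/140 − 1)
= 21 · (162/140 − 1)
= 21 · 0.1571
= 3.3 L

3.3 L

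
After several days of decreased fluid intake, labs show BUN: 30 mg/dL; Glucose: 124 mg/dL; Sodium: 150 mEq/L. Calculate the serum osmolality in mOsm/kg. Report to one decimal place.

Calculated osmolality = 2·Na + glucose/18 + BUN/2.8
= 2·150 + 124/18 + 30/2.8
= 300 + 6.89 + 10.71
= 317.6 mOsm/kg

317.6 mOsm/kg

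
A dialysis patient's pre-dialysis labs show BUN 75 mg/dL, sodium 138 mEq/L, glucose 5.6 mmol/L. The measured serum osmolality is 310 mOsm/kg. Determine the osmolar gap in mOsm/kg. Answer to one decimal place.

1.6 mOsm/kg

Calculated osmolality = 2·Na + glucose + BUN/2.8
= 2·138 + 5.6 + 75/2.8
= 276 + 5.60 + 26.79
= 308.39 mOsm/kg ≈ 308.4 mOsm/kg
Osmolar gap = measured − calculated = 310 − 308.4 = 1.6 mOsm/kg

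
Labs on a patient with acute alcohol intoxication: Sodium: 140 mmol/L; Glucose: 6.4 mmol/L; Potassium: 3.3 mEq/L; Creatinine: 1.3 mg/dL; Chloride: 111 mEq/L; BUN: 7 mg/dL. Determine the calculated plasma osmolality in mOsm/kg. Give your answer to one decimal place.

288.9 mOsm/kg

Calculated osmolality = 2·Na + glucose + BUN/2.8
= 2·140 + 6.4 + 7/2.8
= 280 + 6.40 + 2.50
= 288.9 mOsm/kg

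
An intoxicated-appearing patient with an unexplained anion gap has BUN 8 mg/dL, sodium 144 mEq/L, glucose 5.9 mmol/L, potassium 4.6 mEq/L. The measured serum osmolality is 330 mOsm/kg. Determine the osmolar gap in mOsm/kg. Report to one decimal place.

Calculated osmolality = 2·Na + glucose + BUN/2.8
= 2·144 + 5.9 + 8/2.8
= 288 + 5.90 + 2.86
= 296.76 mOsm/kg ≈ 296.8 mOsm/kg
Osmolar gap = measured − calculated = 330 − 296.8 = 33.2 mOsm/kg

33.2 mOsm/kg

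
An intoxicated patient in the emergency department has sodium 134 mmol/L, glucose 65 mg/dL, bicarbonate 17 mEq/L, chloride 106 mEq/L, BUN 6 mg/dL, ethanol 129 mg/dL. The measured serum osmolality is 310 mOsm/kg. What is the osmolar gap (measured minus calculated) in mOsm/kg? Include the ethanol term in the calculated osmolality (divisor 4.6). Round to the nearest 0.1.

8.2 mOsm/kg

Calculated osmolality = 2·Na + glucose/18 + BUN/2.8 + ethanol/4.6
= 2·134 + 65/18 + 6/2.8 + 129/4.6
= 268 + 3.61 + 2.14 + 28.04
= 301.79 mOsm/kg ≈ 301.8 mOsm/kg
Osmolar gap = measured − calculated = 310 − 301.8 = 8.2 mOsm/kg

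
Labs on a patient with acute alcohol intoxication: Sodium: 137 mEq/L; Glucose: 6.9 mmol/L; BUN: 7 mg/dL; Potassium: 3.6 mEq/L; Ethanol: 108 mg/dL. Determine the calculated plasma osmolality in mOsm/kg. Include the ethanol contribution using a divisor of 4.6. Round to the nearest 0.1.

306.9 mOsm/kg

Calculated osmolality = 2·Na + glucose + BUN/2.8 + ethanol/4.6
= 2·137 + 6.9 + 7/2.8 + 108/4.6
= 274 + 6.90 + 2.50 + 23.48
= 306.88 mOsm/kg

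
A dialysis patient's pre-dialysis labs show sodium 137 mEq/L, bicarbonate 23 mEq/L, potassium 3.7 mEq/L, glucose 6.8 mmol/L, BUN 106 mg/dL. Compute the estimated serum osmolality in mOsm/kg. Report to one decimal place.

Calculated osmolality = 2·Na + glucose + BUN/2.8
= 2·137 + 6.8 + 106/2.8
= 274 + 6.80 + 37.86
= 318.66 mOsm/kg

318.7 mOsm/kg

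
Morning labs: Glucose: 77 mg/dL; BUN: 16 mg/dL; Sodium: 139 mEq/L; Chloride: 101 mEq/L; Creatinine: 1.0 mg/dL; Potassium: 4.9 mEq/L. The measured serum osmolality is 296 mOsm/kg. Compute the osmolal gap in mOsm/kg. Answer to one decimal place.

8.0 mOsm/kg

Calculated osmolality = 2·Na + glucose/18 + BUN/2.8
= 2·139 + 77/18 + 16/2.8
= 278 + 4.28 + 5.71
= 287.99 mOsm/kg ≈ 288.0 mOsm/kg
Osmolar gap = measured − calculated = 296 − 288.0 = 8.0 mOsm/kg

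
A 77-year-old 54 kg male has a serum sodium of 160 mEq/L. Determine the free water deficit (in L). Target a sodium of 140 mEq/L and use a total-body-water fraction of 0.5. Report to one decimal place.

3.9 L

TBW = 0.5 · 54 = 27 L
Free water deficit = TBW · (Na/140 − 1)
= 27 · (160/140 − 1)
= 27 · 0.1429
= 3.86 L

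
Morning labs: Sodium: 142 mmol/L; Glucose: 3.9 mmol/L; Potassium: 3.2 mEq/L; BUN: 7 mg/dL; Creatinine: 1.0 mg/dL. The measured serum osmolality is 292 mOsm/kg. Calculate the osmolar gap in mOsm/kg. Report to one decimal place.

Calculated osmolality = 2·Na + glucose + BUN/2.8
= 2·142 + 3.9 + 7/2.8
= 284 + 3.90 + 2.50
= 290.4 mOsm/kg ≈ 290.4 mOsm/kg
Osmolar gap = measured − calculated = 292 − 290.4 = 1.6 mOsm/kg

1.6 mOsm/kg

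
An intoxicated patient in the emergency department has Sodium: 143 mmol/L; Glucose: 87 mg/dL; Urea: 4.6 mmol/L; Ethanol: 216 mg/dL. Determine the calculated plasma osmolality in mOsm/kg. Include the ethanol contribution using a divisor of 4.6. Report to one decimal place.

Calculated osmolality = 2·Na + glucose/18 + urea + ethanol/4.6
= 2·143 + 87/18 + 4.6 + 216/4.6
= 286 + 4.83 + 4.60 + 46.96
= 342.39 mOsm/kg

342.4 mOsm/kg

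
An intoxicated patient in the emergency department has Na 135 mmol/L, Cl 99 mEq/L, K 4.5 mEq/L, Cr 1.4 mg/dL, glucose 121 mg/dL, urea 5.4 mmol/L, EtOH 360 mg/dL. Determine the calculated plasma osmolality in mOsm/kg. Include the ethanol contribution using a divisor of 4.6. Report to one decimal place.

360.4 mOsm/kg

Calculated osmolality = 2·Na + glucose/18 + urea + ethanol/4.6
= 2·135 + 121/18 + 5.4 + 360/4.6
= 270 + 6.72 + 5.40 + 78.26
= 360.38 mOsm/kg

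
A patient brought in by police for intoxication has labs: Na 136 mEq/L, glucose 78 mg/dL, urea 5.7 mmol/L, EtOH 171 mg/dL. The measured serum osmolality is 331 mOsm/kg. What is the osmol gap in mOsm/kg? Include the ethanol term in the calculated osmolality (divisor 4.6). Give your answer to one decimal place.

Calculated osmolality = 2·Na + glucose/18 + urea + ethanol/4.6
= 2·136 + 78/18 + 5.7 + 171/4.6
= 272 + 4.33 + 5.70 + 37.17
= 319.2 mOsm/kg ≈ 319.2 mOsm/kg
Osmolar gap = measured − calculated = 331 − 319.2 = 11.8 mOsm/kg

11.8 mOsm/kg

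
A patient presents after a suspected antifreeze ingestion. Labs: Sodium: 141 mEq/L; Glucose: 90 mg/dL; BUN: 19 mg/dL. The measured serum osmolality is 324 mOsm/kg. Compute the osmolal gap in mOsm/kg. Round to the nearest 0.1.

Calculated osmolality = 2·Na + glucose/18 + BUN/2.8
= 2·141 + 90/18 + 19/2.8
= 282 + 5 + 6.79
= 293.79 mOsm/kg ≈ 293.8 mOsm/kg
Osmolar gap = measured − calculated = 324 − 293.8 = 30.2 mOsm/kg

30.2 mOsm/kg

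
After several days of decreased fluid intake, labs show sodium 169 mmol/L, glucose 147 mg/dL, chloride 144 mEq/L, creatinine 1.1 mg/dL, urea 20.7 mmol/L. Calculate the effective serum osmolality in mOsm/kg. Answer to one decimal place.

346.2 mOsm/kg

Effective osmolality excludes urea (freely permeant across cell membranes):
2·Na + glucose/18
= 2·169 + 147/18
= 338 + 8.17
= 346.17 mOsm/kg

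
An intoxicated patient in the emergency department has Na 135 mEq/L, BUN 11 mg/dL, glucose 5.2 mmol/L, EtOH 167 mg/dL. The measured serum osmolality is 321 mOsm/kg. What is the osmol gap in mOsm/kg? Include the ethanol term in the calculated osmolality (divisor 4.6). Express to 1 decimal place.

5.6 mOsm/kg

Calculated osmolality = 2·Na + glucose + BUN/2.8 + ethanol/4.6
= 2·135 + 5.2 + 11/2.8 + 167/4.6
= 270 + 5.20 + 3.93 + 36.30
= 315.43 mOsm/kg ≈ 315.4 mOsm/kg
Osmolar gap = measured − calculated = 321 − 315.4 = 5.6 mOsm/kg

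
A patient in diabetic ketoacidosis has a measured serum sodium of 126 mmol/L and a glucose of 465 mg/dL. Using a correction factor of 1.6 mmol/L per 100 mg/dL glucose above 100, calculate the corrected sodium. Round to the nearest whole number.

Corrected Na = measured Na + 1.6 · (glucose − 100)/100
= 126 + 1.6 · (465 − 100)/100
= 126 + 5.8
= 131.8 mmol/L

132 mmol/L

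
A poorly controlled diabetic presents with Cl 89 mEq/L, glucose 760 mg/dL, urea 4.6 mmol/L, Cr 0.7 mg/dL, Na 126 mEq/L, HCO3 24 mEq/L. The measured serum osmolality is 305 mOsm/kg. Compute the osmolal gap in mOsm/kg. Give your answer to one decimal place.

6.2 mOsm/kg

Calculated osmolality = 2·Na + glucose/18 + urea
= 2·126 + 760/18 + 4.6
= 252 + 42.22 + 4.60
= 298.82 mOsm/kg ≈ 298.8 mOsm/kg
Osmolar gap = measured − calculated = 305 − 298.8 = 6.2 mOsm/kg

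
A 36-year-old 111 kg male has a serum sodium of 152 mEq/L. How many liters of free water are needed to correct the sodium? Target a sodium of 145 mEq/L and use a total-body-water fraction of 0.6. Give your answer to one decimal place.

TBW = 0.6 · 111 = 66.6 L
Free water deficit = TBW · (Na/145 − 1)
= 66.6 · (152/145 − 1)
= 66.6 · 0.0483
= 3.22 L

3.2 L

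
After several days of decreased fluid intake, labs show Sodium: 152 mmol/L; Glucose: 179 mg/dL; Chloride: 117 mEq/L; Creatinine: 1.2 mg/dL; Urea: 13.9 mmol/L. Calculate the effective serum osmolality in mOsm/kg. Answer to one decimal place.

313.9 mOsm/kg

Effective osmolality excludes urea (freely permeant across cell membranes):
2·Na + glucose/18
= 2·152 + 179/18
= 304 + 9.94
= 313.94 mOsm/kg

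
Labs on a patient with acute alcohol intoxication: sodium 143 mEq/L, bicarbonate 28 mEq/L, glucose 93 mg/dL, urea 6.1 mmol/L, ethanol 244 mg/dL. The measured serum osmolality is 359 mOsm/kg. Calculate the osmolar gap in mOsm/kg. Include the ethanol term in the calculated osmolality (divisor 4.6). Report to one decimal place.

8.7 mOsm/kg

Calculated osmolality = 2·Na + glucose/18 + urea + ethanol/4.6
= 2·143 + 93/18 + 6.1 + 244/4.6
= 286 + 5.17 + 6.10 + 53.04
= 350.31 mOsm/kg ≈ 350.3 mOsm/kg
Osmolar gap = measured − calculated = 359 − 350.3 = 8.7 mOsm/kg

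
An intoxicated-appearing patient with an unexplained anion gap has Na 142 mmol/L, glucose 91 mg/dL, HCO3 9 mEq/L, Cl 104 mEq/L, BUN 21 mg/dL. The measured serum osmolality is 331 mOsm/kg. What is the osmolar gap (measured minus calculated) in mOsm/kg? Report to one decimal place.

34.4 mOsm/kg

Calculated osmolality = 2·Na + glucose/18 + BUN/2.8
= 2·142 + 91/18 + 21/2.8
= 284 + 5.06 + 7.50
= 296.56 mOsm/kg ≈ 296.6 mOsm/kg
Osmolar gap = measured − calculated = 331 − 296.6 = 34.4 mOsm/kg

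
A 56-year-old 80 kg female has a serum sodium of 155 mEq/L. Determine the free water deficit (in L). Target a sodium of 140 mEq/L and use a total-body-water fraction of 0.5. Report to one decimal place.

TBW = 0.5 · 80 = 40 L
Free water deficit = TBW · (Na/140 − 1)
= 40 · (155/140 − 1)
= 40 · 0.1071
= 4.28 L

4.3 L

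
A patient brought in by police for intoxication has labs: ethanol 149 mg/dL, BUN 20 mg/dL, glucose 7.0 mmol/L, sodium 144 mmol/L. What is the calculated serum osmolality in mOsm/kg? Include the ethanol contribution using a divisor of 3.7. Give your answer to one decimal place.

342.4 mOsm/kg

Calculated osmolality = 2·Na + glucose + BUN/2.8 + ethanol/3.7
= 2·144 + 7 + 20/2.8 + 149/3.7
= 288 + 7 + 7.14 + 40.27
= 342.41 mOsm/kg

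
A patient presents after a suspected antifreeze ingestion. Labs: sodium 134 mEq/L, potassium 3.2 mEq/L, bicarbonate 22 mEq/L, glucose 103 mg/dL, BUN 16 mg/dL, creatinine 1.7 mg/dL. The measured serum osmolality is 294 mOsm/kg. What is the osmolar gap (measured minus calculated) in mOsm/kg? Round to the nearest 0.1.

Calculated osmolality = 2·Na + glucose/18 + BUN/2.8
= 2·134 + 103/18 + 16/2.8
= 268 + 5.72 + 5.71
= 279.43 mOsm/kg ≈ 279.4 mOsm/kg
Osmolar gap = measured − calculated = 294 − 279.4 = 14.6 mOsm/kg

14.6 mOsm/kg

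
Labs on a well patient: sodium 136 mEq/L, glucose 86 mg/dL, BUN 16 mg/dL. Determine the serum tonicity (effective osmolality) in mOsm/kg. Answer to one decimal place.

Effective osmolality excludes urea (freely permeant across cell membranes):
2·Na + glucose/18
= 2·136 + 86/18
= 272 + 4.78
= 276.78 mOsm/kg

276.8 mOsm/kg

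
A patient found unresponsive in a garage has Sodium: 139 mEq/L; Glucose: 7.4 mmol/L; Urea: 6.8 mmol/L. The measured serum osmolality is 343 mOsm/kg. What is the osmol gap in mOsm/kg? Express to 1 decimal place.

Calculated osmolality = 2·Na + glucose + urea
= 2·139 + 7.4 + 6.8
= 278 + 7.40 + 6.80
= 292.2 mOsm/kg ≈ 292.2 mOsm/kg
Osmolar gap = measured − calculated = 343 − 292.2 = 50.8 mOsm/kg

50.8 mOsm/kg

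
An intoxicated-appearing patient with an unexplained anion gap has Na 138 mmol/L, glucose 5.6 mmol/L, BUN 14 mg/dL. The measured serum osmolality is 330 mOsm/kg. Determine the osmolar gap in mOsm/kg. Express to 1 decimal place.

43.4 mOsm/kg

Calculated osmolality = 2·Na + glucose + BUN/2.8
= 2·138 + 5.6 + 14/2.8
= 276 + 5.60 + 5
= 286.6 mOsm/kg ≈ 286.6 mOsm/kg
Osmolar gap = measured − calculated = 330 − 286.6 = 43.4 mOsm/kg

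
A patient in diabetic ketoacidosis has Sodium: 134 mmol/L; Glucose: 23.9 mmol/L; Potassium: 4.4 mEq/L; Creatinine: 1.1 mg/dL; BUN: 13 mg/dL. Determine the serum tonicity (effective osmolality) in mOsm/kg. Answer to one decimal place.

291.9 mOsm/kg

Effective osmolality excludes urea (freely permeant across cell membranes):
2·Na + glucose
= 2·134 + 23.9
= 268 + 23.9
= 291.9 mOsm/kg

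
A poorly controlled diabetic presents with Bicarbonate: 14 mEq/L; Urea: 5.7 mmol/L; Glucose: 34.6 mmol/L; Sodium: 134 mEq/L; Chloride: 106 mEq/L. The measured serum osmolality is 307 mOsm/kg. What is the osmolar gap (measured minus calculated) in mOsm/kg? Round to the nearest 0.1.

-1.3 mOsm/kg

Calculated osmolality = 2·Na + glucose + urea
= 2·134 + 34.6 + 5.7
= 268 + 34.60 + 5.70
= 308.3 mOsm/kg ≈ 308.3 mOsm/kg
Osmolar gap = measured − calculated = 307 − 308.3 = -1.3 mOsm/kg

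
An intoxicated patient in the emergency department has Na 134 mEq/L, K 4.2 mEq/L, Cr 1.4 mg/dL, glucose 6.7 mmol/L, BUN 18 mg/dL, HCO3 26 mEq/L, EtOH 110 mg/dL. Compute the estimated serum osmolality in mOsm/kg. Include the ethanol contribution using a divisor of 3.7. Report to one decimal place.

Calculated osmolality = 2·Na + glucose + BUN/2.8 + ethanol/3.7
= 2·134 + 6.7 + 18/2.8 + 110/3.7
= 268 + 6.70 + 6.43 + 29.73
= 310.86 mOsm/kg

310.9 mOsm/kg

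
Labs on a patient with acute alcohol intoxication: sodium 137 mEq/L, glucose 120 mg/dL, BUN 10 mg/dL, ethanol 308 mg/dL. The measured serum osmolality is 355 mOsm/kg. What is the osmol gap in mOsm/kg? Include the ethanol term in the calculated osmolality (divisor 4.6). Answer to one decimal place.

Calculated osmolality = 2·Na + glucose/18 + BUN/2.8 + ethanol/4.6
= 2·137 + 120/18 + 10/2.8 + 308/4.6
= 274 + 6.67 + 3.57 + 66.96
= 351.2 mOsm/kg ≈ 351.2 mOsm/kg
Osmolar gap = measured − calculated = 355 − 351.2 = 3.8 mOsm/kg

3.8 mOsm/kg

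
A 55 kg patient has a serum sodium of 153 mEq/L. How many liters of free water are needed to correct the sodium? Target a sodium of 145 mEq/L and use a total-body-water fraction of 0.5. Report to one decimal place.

1.5 L

TBW = 0.5 · 55 = 27.5 L
Free water deficit = TBW · (Na/145 − 1)
= 27.5 · (153/145 − 1)
= 27.5 · 0.0552
= 1.52 L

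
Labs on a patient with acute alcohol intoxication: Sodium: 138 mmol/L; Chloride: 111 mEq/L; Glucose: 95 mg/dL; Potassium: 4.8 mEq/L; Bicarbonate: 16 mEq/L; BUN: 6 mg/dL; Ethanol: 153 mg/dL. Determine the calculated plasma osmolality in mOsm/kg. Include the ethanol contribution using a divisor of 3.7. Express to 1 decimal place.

Calculated osmolality = 2·Na + glucose/18 + BUN/2.8 + ethanol/3.7
= 2·138 + 95/18 + 6/2.8 + 153/3.7
= 276 + 5.28 + 2.14 + 41.35
= 324.77 mOsm/kg

324.8 mOsm/kg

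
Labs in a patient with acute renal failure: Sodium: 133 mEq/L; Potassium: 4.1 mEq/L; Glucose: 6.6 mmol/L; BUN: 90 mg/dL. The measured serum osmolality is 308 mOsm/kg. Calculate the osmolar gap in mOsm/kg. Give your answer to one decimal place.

Calculated osmolality = 2·Na + glucose + BUN/2.8
= 2·133 + 6.6 + 90/2.8
= 266 + 6.60 + 32.14
= 304.74 mOsm/kg ≈ 304.7 mOsm/kg
Osmolar gap = measured − calculated = 308 − 304.7 = 3.3 mOsm/kg

3.3 mOsm/kg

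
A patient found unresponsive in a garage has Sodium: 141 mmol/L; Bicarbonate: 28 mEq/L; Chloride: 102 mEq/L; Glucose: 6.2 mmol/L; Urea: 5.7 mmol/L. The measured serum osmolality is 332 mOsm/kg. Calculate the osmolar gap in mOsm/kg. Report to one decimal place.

Calculated osmolality = 2·Na + glucose + urea
= 2·141 + 6.2 + 5.7
= 282 + 6.20 + 5.70
= 293.9 mOsm/kg ≈ 293.9 mOsm/kg
Osmolar gap = measured − calculated = 332 − 293.9 = 38.1 mOsm/kg

38.1 mOsm/kg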